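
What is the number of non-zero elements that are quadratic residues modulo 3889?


For prime p, the number of non-zero quadratic residues is (p-1)/2.
= (3889-1)/2
= 1944

1944


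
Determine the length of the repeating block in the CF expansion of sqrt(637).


Run the CF algorithm for sqrt(637).
a_0 = floor(sqrt(637)) = 25; set m_0=0, q_0=1.
Recurrence: m' = q*a - m,  q' = (d - m'^2)/q,  a' = floor((a_0 + m')/q').
  step 1: m=25, q=12, a=4
  step 2: m=23, q=9, a=5
  step 3: m=22, q=17, a=2
  step 4: m=12, q=29, a=1
  step 5: m=17, q=12, a=3
  step 6: m=19, q=23, a=1
  step 7: m=4, q=27, a=1
  step 8: m=23, q=4, a=12
  step 9: m=25, q=3, a=16
  step 10: m=23, q=36, a=1
  step 11: m=13, q=13, a=2
  step 12: m=13, q=36, a=1
  step 13: m=23, q=3, a=16
  step 14: m=25, q=4, a=12
  step 15: m=23, q=27, a=1
  step 16: m=4, q=23, a=1
  step 17: m=19, q=12, a=3
  step 18: m=17, q=29, a=1
  step 19: m=12, q=17, a=2
  step 20: m=22, q=9, a=5
  step 21: m=23, q=12, a=4
  step 22: m=25, q=1, a=50
a_22 = 2*a_0 = 50, so the period closes here.
sqrt(637) = [25; 4, 5, 2, 1, 3, 1, 1, 12, 16, 1, 2, 1, 16, 12, 1, 1, 3, 1, 2, 5, 4, 50]
Period length = 22

22


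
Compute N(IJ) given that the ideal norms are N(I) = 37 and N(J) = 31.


N(IJ) = N(I) * N(J)
= 37 * 31
= 1147

1147


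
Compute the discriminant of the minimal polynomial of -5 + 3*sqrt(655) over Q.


The element -5 + 3*sqrt(655) has minimal polynomial:
x^2 + 10*x - 5870
Discriminant = (10)^2 - 4*(-5870)
= 100 + 23480
= 23580

23580


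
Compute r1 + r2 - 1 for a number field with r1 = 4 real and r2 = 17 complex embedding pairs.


By Dirichlet's unit theorem:
rank = r1 + r2 - 1
= 4 + 17 - 1
= 20

20


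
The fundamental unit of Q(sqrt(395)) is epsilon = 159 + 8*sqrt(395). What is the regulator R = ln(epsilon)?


epsilon = 159 + 8*sqrt(395)
= 317.9969
R = ln(317.9969)
= 5.7620

5.7620


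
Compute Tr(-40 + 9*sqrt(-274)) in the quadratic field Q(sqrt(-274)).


Tr(a + b*sqrt(d)) = (a + b*sqrt(d)) + (a - b*sqrt(d)) = 2a
= 2 * (-40)
= -80

-80


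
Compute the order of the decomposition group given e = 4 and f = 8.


|D_P| = e * f
= 4 * 8
= 32

32


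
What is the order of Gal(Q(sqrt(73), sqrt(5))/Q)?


The 2 square roots of distinct primes are multiplicatively independent over Q,
so [K:Q] = 2^2 and Gal(K/Q) is isomorphic to (Z/2Z)^2.
|Gal| = 2^2 = 4

4


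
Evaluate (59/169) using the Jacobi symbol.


Compute (59/169) via quadratic reciprocity:
  reciprocity: (59/169) -> +(169/59)
  reduce: (51/59)
  reciprocity: (51/59) -> -(59/51)
  reduce: (8/51)
  pull out 2: (2/51) = -1  (since 51 mod 8 = 3)
  pull out 2: (2/51) = -1  (since 51 mod 8 = 3)
  pull out 2: (2/51) = -1  (since 51 mod 8 = 3)
  (1/51) = 1
Product of signs = 1

1


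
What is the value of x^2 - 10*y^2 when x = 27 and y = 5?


x^2 - d*y^2
= 27^2 - 10*5^2
= 729 - 250
= 479

479


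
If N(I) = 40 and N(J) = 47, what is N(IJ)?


N(IJ) = N(I) * N(J)
= 40 * 47
= 1880

1880


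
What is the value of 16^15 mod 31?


p = 31 is prime and the exponent is (p-1)/2 = 15, so by Euler's criterion 16^15 = (16/31) = +1 or -1 mod 31.
Compute by square-and-multiply:
  15 = 8 + 4 + 2 + 1 (binary 1111)
  Repeated squaring mod 31: 16^1 = 16, 16^2 = 8, 16^4 = 2, 16^8 = 4
  16^15 = 16^8 * 16^4 * 16^2 * 16^1 = 4 * 2 * 8 * 16 mod 31
    4 * 2 = 8 = 8 mod 31
    8 * 8 = 64 = 2 mod 31
    2 * 16 = 32 = 1 mod 31
  16^15 = 1 mod 31
Result 1: 16 is a quadratic residue mod 31.
16^15 mod 31 = 1

1


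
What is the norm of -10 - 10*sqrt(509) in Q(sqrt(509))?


N(a + b*sqrt(d)) = a^2 - d*b^2
= (-10)^2 - (509)*(-10)^2
= 100 - 50900
= -50800

-50800


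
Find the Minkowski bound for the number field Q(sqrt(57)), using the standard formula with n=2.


d = 57, d mod 4 = 1, so disc(K) = d = 57; |disc(K)| = 57
Real quadratic field, so n = 2, s = r2 = 0, r1 = 2
M = (n!/n^n) * (4/pi)^s * sqrt(|disc(K)|) = (2!/2^2) * (4/pi)^0 * sqrt(57)
= 0.5 * 1.000000 * 7.549834
= 3.7749

3.7749


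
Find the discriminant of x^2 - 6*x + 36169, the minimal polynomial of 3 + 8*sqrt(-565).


The element 3 + 8*sqrt(-565) has minimal polynomial:
x^2 - 6*x + 36169
Discriminant = (-6)^2 - 4*(36169)
= 36 - 144676
= -144640

-144640


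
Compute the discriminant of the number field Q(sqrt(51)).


For K = Q(sqrt(d)) with d squarefree: disc(K) = d if d = 1 mod 4, and disc(K) = 4d if d = 2 or 3 mod 4.
Here d = 51, and d mod 4 = 3.
d = 3 mod 4, not 1 (O_K = Z[sqrt(d)]), so disc(K) = 4d = 4 * (51) = 204

204


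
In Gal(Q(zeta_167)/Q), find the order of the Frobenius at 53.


The Frobenius at p in Gal(Q(zeta_n)/Q) = (Z/nZ)* is the class of p, so its order is ord_167(53), the smallest k >= 1 with 53^k = 1 mod 167.
n = 167 = 167, phi(167) = 166; the order divides phi(n).
Divisors of 166: 1, 2, 83, 166
Repeated squaring mod 167: 53^1 = 53, 53^2 = 137, 53^4 = 65, 53^8 = 50, 53^16 = 162, 53^32 = 25, 53^64 = 124, 53^128 = 12
Test divisors in increasing order:
  k=1: 53^1 = 53 mod 167
  k=2: 53^2 = 137 mod 167
  k=83: 53^83 = 124 * 162 * 137 * 53 = 166 mod 167
  k=166: 53^166 = 12 * 25 * 65 * 137 = 1 mod 167  <- first divisor giving 1
Order = 166

166


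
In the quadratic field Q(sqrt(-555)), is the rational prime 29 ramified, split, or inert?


K = Q(sqrt(-555)). Since d mod 4 = 1, disc(K) = -555.
Check p | disc: -555 mod 29 = 25.
p does not divide disc. Compute Legendre symbol (d/p):
25^((29-1)/2) mod 29 = 1
(d/p) = 1, so p splits: (p) = P*P' with e=1, f=1, g=2.
Therefore p is split.

split


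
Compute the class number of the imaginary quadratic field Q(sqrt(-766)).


K = Q(sqrt(-766)). d mod 4 = 2, so D = disc(K) = 4d = -3064
h(K) equals the number of primitive reduced positive-definite forms (a, b, c) = a*x^2 + b*x*y + c*y^2 with b^2 - 4ac = D,
where reduced means |b| <= a <= c, with b >= 0 whenever |b| = a or a = c, and primitive means gcd(a, b, c) = 1.
Reduced forces 3a^2 <= |D| = 3064, so 1 <= a <= 31; b must have the parity of D, and c = (b^2 - D)/(4a) must be an integer >= a.
Enumerate a = 1..31, b in [-a, a]:
  a=1: (1, 0, 766)  [1]
  a=2: (2, 0, 383)  [1]
  a=3..4: none
  a=5: (5, -4, 154), (5, 4, 154)  [2]
  a=6: none
  a=7: (7, -4, 110), (7, 4, 110)  [2]
  a=8..9: none
  a=10: (10, -4, 77), (10, 4, 77)  [2]
  a=11: (11, -4, 70), (11, 4, 70)  [2]
  a=12: none
  a=13: (13, -2, 59), (13, 2, 59)  [2]
  a=14: (14, -4, 55), (14, 4, 55)  [2]
  a=15..16: none
  a=17: (17, -8, 46), (17, 8, 46)  [2]
  a=18..21: none
  a=22: (22, -4, 35), (22, 4, 35)  [2]
  a=23: (23, -8, 34), (23, 8, 34)  [2]
  a=24: none
  a=25: (25, -6, 31), (25, 6, 31)  [2]
  a=26: (26, -24, 35), (26, 24, 35)  [2]
  a=27..31: none
Total reduced forms: 1 + 1 + 2 + 2 + 2 + 2 + 2 + 2 + 2 + 2 + 2 + 2 + 2 = 24
h = 24

24


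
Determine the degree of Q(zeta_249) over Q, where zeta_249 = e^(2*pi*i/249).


The degree equals Euler's totient phi(249).
249 = 3 * 83
phi(249) = 164

164


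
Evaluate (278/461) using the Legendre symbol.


p = 461 is prime, so compute (278/461) with the reciprocity algorithm (Jacobi-symbol steps: pull out 2s via (2/n), flip via reciprocity, reduce):
  pull out 2: (2/461) = -1  (since 461 mod 8 = 5)
  reciprocity: (139/461) -> +(461/139)
  reduce: (44/139)
  pull out 2: (2/139) = -1  (since 139 mod 8 = 3)
  pull out 2: (2/139) = -1  (since 139 mod 8 = 3)
  reciprocity: (11/139) -> -(139/11)
  reduce: (7/11)
  reciprocity: (7/11) -> -(11/7)
  reduce: (4/7)
  pull out 2: (2/7) = +1  (since 7 mod 8 = 7)
  pull out 2: (2/7) = +1  (since 7 mod 8 = 7)
  (1/7) = 1
Product of signs = -1
(278/461) = -1

-1


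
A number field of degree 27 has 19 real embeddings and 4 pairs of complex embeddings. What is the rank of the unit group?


By Dirichlet's unit theorem:
rank = r1 + r2 - 1
= 19 + 4 - 1
= 22

22


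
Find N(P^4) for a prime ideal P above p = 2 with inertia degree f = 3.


N(P^a) = p^(a*f)
= 2^(4*3)
= 2^12
= 4096

4096


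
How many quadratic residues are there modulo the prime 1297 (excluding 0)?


For prime p, the number of non-zero quadratic residues is (p-1)/2.
= (1297-1)/2
= 648

648


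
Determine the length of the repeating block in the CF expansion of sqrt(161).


Run the CF algorithm for sqrt(161).
a_0 = floor(sqrt(161)) = 12; set m_0=0, q_0=1.
Recurrence: m' = q*a - m,  q' = (d - m'^2)/q,  a' = floor((a_0 + m')/q').
  step 1: m=12, q=17, a=1
  step 2: m=5, q=8, a=2
  step 3: m=11, q=5, a=4
  step 4: m=9, q=16, a=1
  step 5: m=7, q=7, a=2
  step 6: m=7, q=16, a=1
  step 7: m=9, q=5, a=4
  step 8: m=11, q=8, a=2
  step 9: m=5, q=17, a=1
  step 10: m=12, q=1, a=24
a_10 = 2*a_0 = 24, so the period closes here.
sqrt(161) = [12; 1, 2, 4, 1, 2, 1, 4, 2, 1, 24]
Period length = 10

10


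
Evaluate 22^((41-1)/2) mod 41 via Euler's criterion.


p = 41 is prime and the exponent is (p-1)/2 = 20, so by Euler's criterion 22^20 = (22/41) = +1 or -1 mod 41.
Compute by square-and-multiply:
  20 = 16 + 4 (binary 10100)
  Repeated squaring mod 41: 22^1 = 22, 22^2 = 33, 22^4 = 23, 22^8 = 37, 22^16 = 16
  22^20 = 22^16 * 22^4 = 16 * 23 mod 41
    16 * 23 = 368 = 40 mod 41
  22^20 = 40 mod 41
Result 40 = p - 1 = -1 mod 41: 22 is a quadratic non-residue mod 41. As a residue in [0, p-1] the value is 40.
22^20 mod 41 = 40

40


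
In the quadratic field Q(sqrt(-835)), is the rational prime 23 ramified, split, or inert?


K = Q(sqrt(-835)). Since d mod 4 = 1, disc(K) = -835.
Check p | disc: -835 mod 23 = 16.
p does not divide disc. Compute Legendre symbol (d/p):
16^((23-1)/2) mod 23 = 1
(d/p) = 1, so p splits: (p) = P*P' with e=1, f=1, g=2.
Therefore p is split.

split


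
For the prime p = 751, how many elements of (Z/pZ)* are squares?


For prime p, the number of non-zero quadratic residues is (p-1)/2.
= (751-1)/2
= 375

375


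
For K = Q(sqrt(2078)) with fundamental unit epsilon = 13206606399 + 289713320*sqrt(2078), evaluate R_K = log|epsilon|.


epsilon = 13206606399 + 289713320*sqrt(2078)
= 2.6413e+10
R = ln(2.6413e+10)
= 23.9971

23.9971


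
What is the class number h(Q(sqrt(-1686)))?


K = Q(sqrt(-1686)). d mod 4 = 2, so D = disc(K) = 4d = -6744
h(K) equals the number of primitive reduced positive-definite forms (a, b, c) = a*x^2 + b*x*y + c*y^2 with b^2 - 4ac = D,
where reduced means |b| <= a <= c, with b >= 0 whenever |b| = a or a = c, and primitive means gcd(a, b, c) = 1.
Reduced forces 3a^2 <= |D| = 6744, so 1 <= a <= 47; b must have the parity of D, and c = (b^2 - D)/(4a) must be an integer >= a.
Enumerate a = 1..47, b in [-a, a]:
  a=1: (1, 0, 1686)  [1]
  a=2: (2, 0, 843)  [1]
  a=3: (3, 0, 562)  [1]
  a=4: none
  a=5: (5, -4, 338), (5, 4, 338)  [2]
  a=6: (6, 0, 281)  [1]
  a=7: (7, -2, 241), (7, 2, 241)  [2]
  a=8..9: none
  a=10: (10, -4, 169), (10, 4, 169)  [2]
  a=11..12: none
  a=13: (13, -4, 130), (13, 4, 130)  [2]
  a=14: (14, -12, 123), (14, 12, 123)  [2]
  a=15: (15, -6, 113), (15, 6, 113)  [2]
  a=16..18: none
  a=19: (19, -18, 93), (19, 18, 93)  [2]
  a=20: none
  a=21: (21, -12, 82), (21, 12, 82)  [2]
  a=22: none
  a=23: (23, -8, 74), (23, 8, 74)  [2]
  a=24: none
  a=25: (25, -16, 70), (25, 16, 70)  [2]
  a=26: (26, -4, 65), (26, 4, 65)  [2]
  a=27..28: none
  a=29: (29, -10, 59), (29, 10, 59)  [2]
  a=30: (30, -24, 61), (30, 24, 61)  [2]
  a=31: (31, -18, 57), (31, 18, 57)  [2]
  a=32..34: none
  a=35: (35, -26, 53), (35, -16, 50), (35, 16, 50), (35, 26, 53)  [4]
  a=36: none
  a=37: (37, -8, 46), (37, 8, 46)  [2]
  a=38: (38, -20, 47), (38, 20, 47)  [2]
  a=39: (39, -30, 49), (39, 30, 49)  [2]
  a=40: none
  a=41: (41, -12, 42), (41, 12, 42)  [2]
  a=42..47: none
Total reduced forms: 1 + 1 + 1 + 2 + 1 + 2 + 2 + 2 + 2 + 2 + 2 + 2 + 2 + 2 + 2 + 2 + 2 + 2 + 4 + 2 + 2 + 2 + 2 = 44
h = 44

44


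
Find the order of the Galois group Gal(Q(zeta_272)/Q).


|Gal(Q(zeta_272)/Q)| = phi(272)
= 128

128


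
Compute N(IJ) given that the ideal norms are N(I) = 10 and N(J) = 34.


N(IJ) = N(I) * N(J)
= 10 * 34
= 340

340


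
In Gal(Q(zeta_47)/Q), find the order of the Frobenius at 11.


The Frobenius at p in Gal(Q(zeta_n)/Q) = (Z/nZ)* is the class of p, so its order is ord_47(11), the smallest k >= 1 with 11^k = 1 mod 47.
n = 47 = 47, phi(47) = 46; the order divides phi(n).
Divisors of 46: 1, 2, 23, 46
Repeated squaring mod 47: 11^1 = 11, 11^2 = 27, 11^4 = 24, 11^8 = 12, 11^16 = 3, 11^32 = 9
Test divisors in increasing order:
  k=1: 11^1 = 11 mod 47
  k=2: 11^2 = 27 mod 47
  k=23: 11^23 = 3 * 24 * 27 * 11 = 46 mod 47
  k=46: 11^46 = 9 * 12 * 24 * 27 = 1 mod 47  <- first divisor giving 1
Order = 46

46


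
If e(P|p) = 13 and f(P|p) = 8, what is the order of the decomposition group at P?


|D_P| = e * f
= 13 * 8
= 104

104


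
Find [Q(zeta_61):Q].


The degree equals Euler's totient phi(61).
61 = 61
phi(61) = 60

60


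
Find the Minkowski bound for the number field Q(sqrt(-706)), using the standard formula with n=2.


d = -706, d mod 4 = 2, so disc(K) = 4d = -2824; |disc(K)| = 2824
Imaginary quadratic field, so n = 2, s = r2 = 1, r1 = 0
M = (n!/n^n) * (4/pi)^s * sqrt(|disc(K)|) = (2!/2^2) * (4/pi)^1 * sqrt(2824)
= 0.5 * 1.273240 * 53.141321
= 33.8308

33.8308


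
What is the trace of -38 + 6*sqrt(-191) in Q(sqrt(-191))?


Tr(a + b*sqrt(d)) = (a + b*sqrt(d)) + (a - b*sqrt(d)) = 2a
= 2 * (-38)
= -76

-76


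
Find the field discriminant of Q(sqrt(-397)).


For K = Q(sqrt(d)) with d squarefree: disc(K) = d if d = 1 mod 4, and disc(K) = 4d if d = 2 or 3 mod 4.
Here d = -397, and d mod 4 = 3.
d = 3 mod 4, not 1 (O_K = Z[sqrt(d)]), so disc(K) = 4d = 4 * (-397) = -1588

-1588


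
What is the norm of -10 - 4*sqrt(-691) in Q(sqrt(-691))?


N(a + b*sqrt(d)) = a^2 - d*b^2
= (-10)^2 - (-691)*(-4)^2
= 100 + 11056
= 11156

11156


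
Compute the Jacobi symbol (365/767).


Compute (365/767) via quadratic reciprocity:
  reciprocity: (365/767) -> +(767/365)
  reduce: (37/365)
  reciprocity: (37/365) -> +(365/37)
  reduce: (32/37)
  pull out 2: (2/37) = -1  (since 37 mod 8 = 5)
  pull out 2: (2/37) = -1  (since 37 mod 8 = 5)
  pull out 2: (2/37) = -1  (since 37 mod 8 = 5)
  pull out 2: (2/37) = -1  (since 37 mod 8 = 5)
  pull out 2: (2/37) = -1  (since 37 mod 8 = 5)
  (1/37) = 1
Product of signs = -1

-1


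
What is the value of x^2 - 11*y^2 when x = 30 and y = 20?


x^2 - d*y^2
= 30^2 - 11*20^2
= 900 - 4400
= -3500

-3500


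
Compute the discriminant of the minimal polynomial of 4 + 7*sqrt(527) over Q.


The element 4 + 7*sqrt(527) has minimal polynomial:
x^2 - 8*x - 25807
Discriminant = (-8)^2 - 4*(-25807)
= 64 + 103228
= 103292

103292


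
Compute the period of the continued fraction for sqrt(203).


Run the CF algorithm for sqrt(203).
a_0 = floor(sqrt(203)) = 14; set m_0=0, q_0=1.
Recurrence: m' = q*a - m,  q' = (d - m'^2)/q,  a' = floor((a_0 + m')/q').
  step 1: m=14, q=7, a=4
  step 2: m=14, q=1, a=28
a_2 = 2*a_0 = 28, so the period closes here.
sqrt(203) = [14; 4, 28]
Period length = 2

2


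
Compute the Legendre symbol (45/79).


p = 79 is prime, so compute (45/79) with the reciprocity algorithm (Jacobi-symbol steps: pull out 2s via (2/n), flip via reciprocity, reduce):
  reciprocity: (45/79) -> +(79/45)
  reduce: (34/45)
  pull out 2: (2/45) = -1  (since 45 mod 8 = 5)
  reciprocity: (17/45) -> +(45/17)
  reduce: (11/17)
  reciprocity: (11/17) -> +(17/11)
  reduce: (6/11)
  pull out 2: (2/11) = -1  (since 11 mod 8 = 3)
  reciprocity: (3/11) -> -(11/3)
  reduce: (2/3)
  pull out 2: (2/3) = -1  (since 3 mod 8 = 3)
  (1/3) = 1
Product of signs = 1
(45/79) = 1

1


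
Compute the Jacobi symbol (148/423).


Compute (148/423) via quadratic reciprocity:
  pull out 2: (2/423) = +1  (since 423 mod 8 = 7)
  pull out 2: (2/423) = +1  (since 423 mod 8 = 7)
  reciprocity: (37/423) -> +(423/37)
  reduce: (16/37)
  pull out 2: (2/37) = -1  (since 37 mod 8 = 5)
  pull out 2: (2/37) = -1  (since 37 mod 8 = 5)
  pull out 2: (2/37) = -1  (since 37 mod 8 = 5)
  pull out 2: (2/37) = -1  (since 37 mod 8 = 5)
  (1/37) = 1
Product of signs = 1

1


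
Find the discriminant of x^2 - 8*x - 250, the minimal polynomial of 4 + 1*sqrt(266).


The element 4 + 1*sqrt(266) has minimal polynomial:
x^2 - 8*x - 250
Discriminant = (-8)^2 - 4*(-250)
= 64 + 1000
= 1064

1064


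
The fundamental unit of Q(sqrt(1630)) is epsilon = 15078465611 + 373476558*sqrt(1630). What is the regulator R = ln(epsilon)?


epsilon = 15078465611 + 373476558*sqrt(1630)
= 3.0157e+10
R = ln(3.0157e+10)
= 24.1297

24.1297


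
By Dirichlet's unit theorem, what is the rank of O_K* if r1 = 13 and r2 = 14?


By Dirichlet's unit theorem:
rank = r1 + r2 - 1
= 13 + 14 - 1
= 26

26


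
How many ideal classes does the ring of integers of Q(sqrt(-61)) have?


K = Q(sqrt(-61)). d mod 4 = 3, so D = disc(K) = 4d = -244
h(K) equals the number of primitive reduced positive-definite forms (a, b, c) = a*x^2 + b*x*y + c*y^2 with b^2 - 4ac = D,
where reduced means |b| <= a <= c, with b >= 0 whenever |b| = a or a = c, and primitive means gcd(a, b, c) = 1.
Reduced forces 3a^2 <= |D| = 244, so 1 <= a <= 9; b must have the parity of D, and c = (b^2 - D)/(4a) must be an integer >= a.
Enumerate a = 1..9, b in [-a, a]:
  a=1: (1, 0, 61)  [1]
  a=2: (2, 2, 31)  [1]
  a=3..4: none
  a=5: (5, -4, 13), (5, 4, 13)  [2]
  a=6: none
  a=7: (7, -6, 10), (7, 6, 10)  [2]
  a=8..9: none
Total reduced forms: 1 + 1 + 2 + 2 = 6
h = 6

6


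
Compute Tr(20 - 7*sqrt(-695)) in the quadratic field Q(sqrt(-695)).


Tr(a + b*sqrt(d)) = (a + b*sqrt(d)) + (a - b*sqrt(d)) = 2a
= 2 * (20)
= 40

40


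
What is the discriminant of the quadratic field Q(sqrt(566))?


For K = Q(sqrt(d)) with d squarefree: disc(K) = d if d = 1 mod 4, and disc(K) = 4d if d = 2 or 3 mod 4.
Here d = 566, and d mod 4 = 2.
d = 2 mod 4, not 1 (O_K = Z[sqrt(d)]), so disc(K) = 4d = 4 * (566) = 2264

2264


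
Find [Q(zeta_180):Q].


The degree equals Euler's totient phi(180).
180 = 2^2 * 3^2 * 5
phi(180) = 48

48


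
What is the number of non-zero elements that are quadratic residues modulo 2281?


For prime p, the number of non-zero quadratic residues is (p-1)/2.
= (2281-1)/2
= 1140

1140


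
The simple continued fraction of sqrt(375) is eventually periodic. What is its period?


Run the CF algorithm for sqrt(375).
a_0 = floor(sqrt(375)) = 19; set m_0=0, q_0=1.
Recurrence: m' = q*a - m,  q' = (d - m'^2)/q,  a' = floor((a_0 + m')/q').
  step 1: m=19, q=14, a=2
  step 2: m=9, q=21, a=1
  step 3: m=12, q=11, a=2
  step 4: m=10, q=25, a=1
  step 5: m=15, q=6, a=5
  step 6: m=15, q=25, a=1
  step 7: m=10, q=11, a=2
  step 8: m=12, q=21, a=1
  step 9: m=9, q=14, a=2
  step 10: m=19, q=1, a=38
a_10 = 2*a_0 = 38, so the period closes here.
sqrt(375) = [19; 2, 1, 2, 1, 5, 1, 2, 1, 2, 38]
Period length = 10

10


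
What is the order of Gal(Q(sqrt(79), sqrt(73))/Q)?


The 2 square roots of distinct primes are multiplicatively independent over Q,
so [K:Q] = 2^2 and Gal(K/Q) is isomorphic to (Z/2Z)^2.
|Gal| = 2^2 = 4

4


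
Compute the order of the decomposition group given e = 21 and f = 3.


|D_P| = e * f
= 21 * 3
= 63

63


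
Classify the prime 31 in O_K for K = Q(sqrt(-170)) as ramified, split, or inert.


K = Q(sqrt(-170)). Since d mod 4 = 2, disc(K) = -680.
Check p | disc: -680 mod 31 = 2.
p does not divide disc. Compute Legendre symbol (d/p):
16^((31-1)/2) mod 31 = 1
(d/p) = 1, so p splits: (p) = P*P' with e=1, f=1, g=2.
Therefore p is split.

split


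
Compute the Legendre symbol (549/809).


p = 809 is prime, so compute (549/809) with the reciprocity algorithm (Jacobi-symbol steps: pull out 2s via (2/n), flip via reciprocity, reduce):
  reciprocity: (549/809) -> +(809/549)
  reduce: (260/549)
  pull out 2: (2/549) = -1  (since 549 mod 8 = 5)
  pull out 2: (2/549) = -1  (since 549 mod 8 = 5)
  reciprocity: (65/549) -> +(549/65)
  reduce: (29/65)
  reciprocity: (29/65) -> +(65/29)
  reduce: (7/29)
  reciprocity: (7/29) -> +(29/7)
  reduce: (1/7)
  (1/7) = 1
Product of signs = 1
(549/809) = 1

1


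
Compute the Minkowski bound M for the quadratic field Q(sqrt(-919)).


d = -919, d mod 4 = 1, so disc(K) = d = -919; |disc(K)| = 919
Imaginary quadratic field, so n = 2, s = r2 = 1, r1 = 0
M = (n!/n^n) * (4/pi)^s * sqrt(|disc(K)|) = (2!/2^2) * (4/pi)^1 * sqrt(919)
= 0.5 * 1.273240 * 30.315013
= 19.2991

19.2991


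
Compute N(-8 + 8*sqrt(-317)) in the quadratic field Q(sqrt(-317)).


N(a + b*sqrt(d)) = a^2 - d*b^2
= (-8)^2 - (-317)*(8)^2
= 64 + 20288
= 20352

20352


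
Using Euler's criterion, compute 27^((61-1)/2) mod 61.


p = 61 is prime and the exponent is (p-1)/2 = 30, so by Euler's criterion 27^30 = (27/61) = +1 or -1 mod 61.
Compute by square-and-multiply:
  30 = 16 + 8 + 4 + 2 (binary 11110)
  Repeated squaring mod 61: 27^1 = 27, 27^2 = 58, 27^4 = 9, 27^8 = 20, 27^16 = 34
  27^30 = 27^16 * 27^8 * 27^4 * 27^2 = 34 * 20 * 9 * 58 mod 61
    34 * 20 = 680 = 9 mod 61
    9 * 9 = 81 = 20 mod 61
    20 * 58 = 1160 = 1 mod 61
  27^30 = 1 mod 61
Result 1: 27 is a quadratic residue mod 61.
27^30 mod 61 = 1

1


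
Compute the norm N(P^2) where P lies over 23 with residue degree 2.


N(P^a) = p^(a*f)
= 23^(2*2)
= 23^4
= 279841

279841


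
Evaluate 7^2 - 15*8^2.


x^2 - d*y^2
= 7^2 - 15*8^2
= 49 - 960
= -911

-911


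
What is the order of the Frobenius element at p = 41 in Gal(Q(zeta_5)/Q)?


The Frobenius at p in Gal(Q(zeta_n)/Q) = (Z/nZ)* is the class of p, so its order is ord_5(41), the smallest k >= 1 with 41^k = 1 mod 5.
n = 5 = 5, phi(5) = 4; the order divides phi(n).
Divisors of 4: 1, 2, 4
Repeated squaring mod 5: 41^1 = 1, 41^2 = 1, 41^4 = 1
Test divisors in increasing order:
  k=1: 41^1 = 1 mod 5  <- first divisor giving 1
Order = 1

1


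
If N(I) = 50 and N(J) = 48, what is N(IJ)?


N(IJ) = N(I) * N(J)
= 50 * 48
= 2400

2400


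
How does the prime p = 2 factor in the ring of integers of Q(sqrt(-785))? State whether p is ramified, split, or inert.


K = Q(sqrt(-785)). Since d mod 4 = 3, disc(K) = -3140.
Check p | disc: -3140 mod 2 = 0.
p divides disc, so p ramifies: (p) = P^2 with e=2, f=1, g=1.
Therefore p is ramified.

ramified


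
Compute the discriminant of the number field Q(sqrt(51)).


For K = Q(sqrt(d)) with d squarefree: disc(K) = d if d = 1 mod 4, and disc(K) = 4d if d = 2 or 3 mod 4.
Here d = 51, and d mod 4 = 3.
d = 3 mod 4, not 1 (O_K = Z[sqrt(d)]), so disc(K) = 4d = 4 * (51) = 204

204


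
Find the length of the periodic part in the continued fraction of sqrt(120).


Run the CF algorithm for sqrt(120).
a_0 = floor(sqrt(120)) = 10; set m_0=0, q_0=1.
Recurrence: m' = q*a - m,  q' = (d - m'^2)/q,  a' = floor((a_0 + m')/q').
  step 1: m=10, q=20, a=1
  step 2: m=10, q=1, a=20
a_2 = 2*a_0 = 20, so the period closes here.
sqrt(120) = [10; 1, 20]
Period length = 2

2


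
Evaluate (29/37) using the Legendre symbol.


p = 37 is prime, so compute (29/37) with the reciprocity algorithm (Jacobi-symbol steps: pull out 2s via (2/n), flip via reciprocity, reduce):
  reciprocity: (29/37) -> +(37/29)
  reduce: (8/29)
  pull out 2: (2/29) = -1  (since 29 mod 8 = 5)
  pull out 2: (2/29) = -1  (since 29 mod 8 = 5)
  pull out 2: (2/29) = -1  (since 29 mod 8 = 5)
  (1/29) = 1
Product of signs = -1
(29/37) = -1

-1


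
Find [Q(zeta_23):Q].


The degree equals Euler's totient phi(23).
23 = 23
phi(23) = 22

22


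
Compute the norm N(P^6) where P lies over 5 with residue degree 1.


N(P^a) = p^(a*f)
= 5^(6*1)
= 5^6
= 15625

15625


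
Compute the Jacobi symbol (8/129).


Compute (8/129) via quadratic reciprocity:
  pull out 2: (2/129) = +1  (since 129 mod 8 = 1)
  pull out 2: (2/129) = +1  (since 129 mod 8 = 1)
  pull out 2: (2/129) = +1  (since 129 mod 8 = 1)
  (1/129) = 1
Product of signs = 1

1


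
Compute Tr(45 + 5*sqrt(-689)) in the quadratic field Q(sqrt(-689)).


Tr(a + b*sqrt(d)) = (a + b*sqrt(d)) + (a - b*sqrt(d)) = 2a
= 2 * (45)
= 90

90


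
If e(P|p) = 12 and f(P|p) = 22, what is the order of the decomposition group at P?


|D_P| = e * f
= 12 * 22
= 264

264


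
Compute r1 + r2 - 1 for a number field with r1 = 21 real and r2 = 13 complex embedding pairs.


By Dirichlet's unit theorem:
rank = r1 + r2 - 1
= 21 + 13 - 1
= 33

33


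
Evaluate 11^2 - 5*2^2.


x^2 - d*y^2
= 11^2 - 5*2^2
= 121 - 20
= 101

101


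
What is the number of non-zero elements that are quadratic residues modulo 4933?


For prime p, the number of non-zero quadratic residues is (p-1)/2.
= (4933-1)/2
= 2466

2466


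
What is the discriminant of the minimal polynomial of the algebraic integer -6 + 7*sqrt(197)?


The element -6 + 7*sqrt(197) has minimal polynomial:
x^2 + 12*x - 9617
Discriminant = (12)^2 - 4*(-9617)
= 144 + 38468
= 38612

38612


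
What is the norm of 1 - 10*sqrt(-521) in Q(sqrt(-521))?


N(a + b*sqrt(d)) = a^2 - d*b^2
= (1)^2 - (-521)*(-10)^2
= 1 + 52100
= 52101

52101


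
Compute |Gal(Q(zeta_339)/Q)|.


|Gal(Q(zeta_339)/Q)| = phi(339)
= 224

224


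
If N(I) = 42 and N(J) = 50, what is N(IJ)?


N(IJ) = N(I) * N(J)
= 42 * 50
= 2100

2100


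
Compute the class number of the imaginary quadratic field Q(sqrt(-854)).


K = Q(sqrt(-854)). d mod 4 = 2, so D = disc(K) = 4d = -3416
h(K) equals the number of primitive reduced positive-definite forms (a, b, c) = a*x^2 + b*x*y + c*y^2 with b^2 - 4ac = D,
where reduced means |b| <= a <= c, with b >= 0 whenever |b| = a or a = c, and primitive means gcd(a, b, c) = 1.
Reduced forces 3a^2 <= |D| = 3416, so 1 <= a <= 33; b must have the parity of D, and c = (b^2 - D)/(4a) must be an integer >= a.
Enumerate a = 1..33, b in [-a, a]:
  a=1: (1, 0, 854)  [1]
  a=2: (2, 0, 427)  [1]
  a=3: (3, -2, 285), (3, 2, 285)  [2]
  a=4: none
  a=5: (5, -2, 171), (5, 2, 171)  [2]
  a=6: (6, -4, 143), (6, 4, 143)  [2]
  a=7: (7, 0, 122)  [1]
  a=8: none
  a=9: (9, -2, 95), (9, 2, 95)  [2]
  a=10: (10, -8, 87), (10, 8, 87)  [2]
  a=11: (11, -4, 78), (11, 4, 78)  [2]
  a=12: none
  a=13: (13, -4, 66), (13, 4, 66)  [2]
  a=14: (14, 0, 61)  [1]
  a=15: (15, -8, 58), (15, -2, 57), (15, 2, 57), (15, 8, 58)  [4]
  a=16: none
  a=17: (17, -16, 54), (17, 16, 54)  [2]
  a=18: (18, -16, 51), (18, 16, 51)  [2]
  a=19: (19, -2, 45), (19, 2, 45)  [2]
  a=20: none
  a=21: (21, -14, 43), (21, 14, 43)  [2]
  a=22: (22, -4, 39), (22, 4, 39)  [2]
  a=23..24: none
  a=25: (25, -22, 39), (25, 22, 39)  [2]
  a=26: (26, -4, 33), (26, 4, 33)  [2]
  a=27: (27, -16, 34), (27, 16, 34)  [2]
  a=28: none
  a=29: (29, -8, 30), (29, 8, 30)  [2]
  a=30: (30, -28, 35), (30, 28, 35)  [2]
  a=31: (31, -26, 33), (31, 26, 33)  [2]
  a=32..33: none
Total reduced forms: 1 + 1 + 2 + 2 + 2 + 1 + 2 + 2 + 2 + 2 + 1 + 4 + 2 + 2 + 2 + 2 + 2 + 2 + 2 + 2 + 2 + 2 + 2 = 44
h = 44

44


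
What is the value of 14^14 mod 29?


p = 29 is prime and the exponent is (p-1)/2 = 14, so by Euler's criterion 14^14 = (14/29) = +1 or -1 mod 29.
Compute by square-and-multiply:
  14 = 8 + 4 + 2 (binary 1110)
  Repeated squaring mod 29: 14^1 = 14, 14^2 = 22, 14^4 = 20, 14^8 = 23
  14^14 = 14^8 * 14^4 * 14^2 = 23 * 20 * 22 mod 29
    23 * 20 = 460 = 25 mod 29
    25 * 22 = 550 = 28 mod 29
  14^14 = 28 mod 29
Result 28 = p - 1 = -1 mod 29: 14 is a quadratic non-residue mod 29. As a residue in [0, p-1] the value is 28.
14^14 mod 29 = 28

28


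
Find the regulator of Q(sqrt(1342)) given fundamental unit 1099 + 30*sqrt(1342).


epsilon = 1099 + 30*sqrt(1342)
= 2197.9995
R = ln(2197.9995)
= 7.6953

7.6953


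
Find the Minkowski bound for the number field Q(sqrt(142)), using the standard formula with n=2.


d = 142, d mod 4 = 2, so disc(K) = 4d = 568; |disc(K)| = 568
Real quadratic field, so n = 2, s = r2 = 0, r1 = 2
M = (n!/n^n) * (4/pi)^s * sqrt(|disc(K)|) = (2!/2^2) * (4/pi)^0 * sqrt(568)
= 0.5 * 1.000000 * 23.832751
= 11.9164

11.9164


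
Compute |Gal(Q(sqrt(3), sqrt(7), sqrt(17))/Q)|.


The 3 square roots of distinct primes are multiplicatively independent over Q,
so [K:Q] = 2^3 and Gal(K/Q) is isomorphic to (Z/2Z)^3.
|Gal| = 2^3 = 8

8


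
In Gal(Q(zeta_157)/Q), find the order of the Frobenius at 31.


The Frobenius at p in Gal(Q(zeta_n)/Q) = (Z/nZ)* is the class of p, so its order is ord_157(31), the smallest k >= 1 with 31^k = 1 mod 157.
n = 157 = 157, phi(157) = 156; the order divides phi(n).
Divisors of 156: 1, 2, 3, 4, 6, 12, 13, 26, 39, 52, 78, 156
Repeated squaring mod 157: 31^1 = 31, 31^2 = 19, 31^4 = 47, 31^8 = 11, 31^16 = 121, 31^32 = 40, 31^64 = 30, 31^128 = 115
Test divisors in increasing order:
  k=1: 31^1 = 31 mod 157
  k=2: 31^2 = 19 mod 157
  k=3: 31^3 = 19 * 31 = 118 mod 157
  k=4: 31^4 = 47 mod 157
  k=6: 31^6 = 47 * 19 = 108 mod 157
  k=12: 31^12 = 11 * 47 = 46 mod 157
  k=13: 31^13 = 11 * 47 * 31 = 13 mod 157
  k=26: 31^26 = 121 * 11 * 19 = 12 mod 157
  k=39: 31^39 = 40 * 47 * 19 * 31 = 156 mod 157
  k=52: 31^52 = 40 * 121 * 47 = 144 mod 157
  k=78: 31^78 = 30 * 11 * 47 * 19 = 1 mod 157  <- first divisor giving 1
Order = 78

78


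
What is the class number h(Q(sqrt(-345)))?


K = Q(sqrt(-345)). d mod 4 = 3, so D = disc(K) = 4d = -1380
h(K) equals the number of primitive reduced positive-definite forms (a, b, c) = a*x^2 + b*x*y + c*y^2 with b^2 - 4ac = D,
where reduced means |b| <= a <= c, with b >= 0 whenever |b| = a or a = c, and primitive means gcd(a, b, c) = 1.
Reduced forces 3a^2 <= |D| = 1380, so 1 <= a <= 21; b must have the parity of D, and c = (b^2 - D)/(4a) must be an integer >= a.
Enumerate a = 1..21, b in [-a, a]:
  a=1: (1, 0, 345)  [1]
  a=2: (2, 2, 173)  [1]
  a=3: (3, 0, 115)  [1]
  a=4: none
  a=5: (5, 0, 69)  [1]
  a=6: (6, 6, 59)  [1]
  a=7..9: none
  a=10: (10, 10, 37)  [1]
  a=11..14: none
  a=15: (15, 0, 23)  [1]
  a=16..18: none
  a=19: (19, 8, 19)  [1]
  a=20..21: none
Total reduced forms: 1 + 1 + 1 + 1 + 1 + 1 + 1 + 1 = 8
h = 8

8


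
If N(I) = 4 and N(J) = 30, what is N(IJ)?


N(IJ) = N(I) * N(J)
= 4 * 30
= 120

120


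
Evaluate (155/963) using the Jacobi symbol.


Compute (155/963) via quadratic reciprocity:
  reciprocity: (155/963) -> -(963/155)
  reduce: (33/155)
  reciprocity: (33/155) -> +(155/33)
  reduce: (23/33)
  reciprocity: (23/33) -> +(33/23)
  reduce: (10/23)
  pull out 2: (2/23) = +1  (since 23 mod 8 = 7)
  reciprocity: (5/23) -> +(23/5)
  reduce: (3/5)
  reciprocity: (3/5) -> +(5/3)
  reduce: (2/3)
  pull out 2: (2/3) = -1  (since 3 mod 8 = 3)
  (1/3) = 1
Product of signs = 1

1


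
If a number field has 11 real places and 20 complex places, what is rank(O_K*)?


By Dirichlet's unit theorem:
rank = r1 + r2 - 1
= 11 + 20 - 1
= 30

30


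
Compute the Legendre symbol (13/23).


p = 23 is prime, so compute (13/23) with the reciprocity algorithm (Jacobi-symbol steps: pull out 2s via (2/n), flip via reciprocity, reduce):
  reciprocity: (13/23) -> +(23/13)
  reduce: (10/13)
  pull out 2: (2/13) = -1  (since 13 mod 8 = 5)
  reciprocity: (5/13) -> +(13/5)
  reduce: (3/5)
  reciprocity: (3/5) -> +(5/3)
  reduce: (2/3)
  pull out 2: (2/3) = -1  (since 3 mod 8 = 3)
  (1/3) = 1
Product of signs = 1
(13/23) = 1

1


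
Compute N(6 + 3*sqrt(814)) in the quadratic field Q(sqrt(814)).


N(a + b*sqrt(d)) = a^2 - d*b^2
= (6)^2 - (814)*(3)^2
= 36 - 7326
= -7290

-7290


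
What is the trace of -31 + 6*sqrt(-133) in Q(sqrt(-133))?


Tr(a + b*sqrt(d)) = (a + b*sqrt(d)) + (a - b*sqrt(d)) = 2a
= 2 * (-31)
= -62

-62


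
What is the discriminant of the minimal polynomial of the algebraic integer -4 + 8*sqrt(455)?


The element -4 + 8*sqrt(455) has minimal polynomial:
x^2 + 8*x - 29104
Discriminant = (8)^2 - 4*(-29104)
= 64 + 116416
= 116480

116480


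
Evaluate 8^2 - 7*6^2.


x^2 - d*y^2
= 8^2 - 7*6^2
= 64 - 252
= -188

-188


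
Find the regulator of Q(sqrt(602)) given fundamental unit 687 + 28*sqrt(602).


epsilon = 687 + 28*sqrt(602)
= 1373.9993
R = ln(1373.9993)
= 7.2255

7.2255


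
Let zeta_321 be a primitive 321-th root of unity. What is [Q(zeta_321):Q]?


The degree equals Euler's totient phi(321).
321 = 3 * 107
phi(321) = 212

212


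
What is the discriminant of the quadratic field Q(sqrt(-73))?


For K = Q(sqrt(d)) with d squarefree: disc(K) = d if d = 1 mod 4, and disc(K) = 4d if d = 2 or 3 mod 4.
Here d = -73, and d mod 4 = 3.
d = 3 mod 4, not 1 (O_K = Z[sqrt(d)]), so disc(K) = 4d = 4 * (-73) = -292

-292


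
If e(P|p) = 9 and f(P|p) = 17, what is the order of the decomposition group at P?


|D_P| = e * f
= 9 * 17
= 153

153


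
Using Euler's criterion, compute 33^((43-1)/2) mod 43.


p = 43 is prime and the exponent is (p-1)/2 = 21, so by Euler's criterion 33^21 = (33/43) = +1 or -1 mod 43.
Compute by square-and-multiply:
  21 = 16 + 4 + 1 (binary 10101)
  Repeated squaring mod 43: 33^1 = 33, 33^2 = 14, 33^4 = 24, 33^8 = 17, 33^16 = 31
  33^21 = 33^16 * 33^4 * 33^1 = 31 * 24 * 33 mod 43
    31 * 24 = 744 = 13 mod 43
    13 * 33 = 429 = 42 mod 43
  33^21 = 42 mod 43
Result 42 = p - 1 = -1 mod 43: 33 is a quadratic non-residue mod 43. As a residue in [0, p-1] the value is 42.
33^21 mod 43 = 42

42


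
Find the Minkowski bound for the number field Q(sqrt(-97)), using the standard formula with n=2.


d = -97, d mod 4 = 3, so disc(K) = 4d = -388; |disc(K)| = 388
Imaginary quadratic field, so n = 2, s = r2 = 1, r1 = 0
M = (n!/n^n) * (4/pi)^s * sqrt(|disc(K)|) = (2!/2^2) * (4/pi)^1 * sqrt(388)
= 0.5 * 1.273240 * 19.697716
= 12.5400

12.5400


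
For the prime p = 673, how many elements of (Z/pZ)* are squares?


For prime p, the number of non-zero quadratic residues is (p-1)/2.
= (673-1)/2
= 336

336


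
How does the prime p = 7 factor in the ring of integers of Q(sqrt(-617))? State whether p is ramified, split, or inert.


K = Q(sqrt(-617)). Since d mod 4 = 3, disc(K) = -2468.
Check p | disc: -2468 mod 7 = 3.
p does not divide disc. Compute Legendre symbol (d/p):
6^((7-1)/2) mod 7 = -1
(d/p) = -1, so p is inert: (p) stays prime with e=1, f=2, g=1.
Therefore p is inert.

inert


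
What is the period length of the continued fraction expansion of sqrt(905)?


Run the CF algorithm for sqrt(905).
a_0 = floor(sqrt(905)) = 30; set m_0=0, q_0=1.
Recurrence: m' = q*a - m,  q' = (d - m'^2)/q,  a' = floor((a_0 + m')/q').
  step 1: m=30, q=5, a=12
  step 2: m=30, q=1, a=60
a_2 = 2*a_0 = 60, so the period closes here.
sqrt(905) = [30; 12, 60]
Period length = 2

2


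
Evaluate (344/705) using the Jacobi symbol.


Compute (344/705) via quadratic reciprocity:
  pull out 2: (2/705) = +1  (since 705 mod 8 = 1)
  pull out 2: (2/705) = +1  (since 705 mod 8 = 1)
  pull out 2: (2/705) = +1  (since 705 mod 8 = 1)
  reciprocity: (43/705) -> +(705/43)
  reduce: (17/43)
  reciprocity: (17/43) -> +(43/17)
  reduce: (9/17)
  reciprocity: (9/17) -> +(17/9)
  reduce: (8/9)
  pull out 2: (2/9) = +1  (since 9 mod 8 = 1)
  pull out 2: (2/9) = +1  (since 9 mod 8 = 1)
  pull out 2: (2/9) = +1  (since 9 mod 8 = 1)
  (1/9) = 1
Product of signs = 1

1


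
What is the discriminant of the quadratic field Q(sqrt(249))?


For K = Q(sqrt(d)) with d squarefree: disc(K) = d if d = 1 mod 4, and disc(K) = 4d if d = 2 or 3 mod 4.
Here d = 249, and d mod 4 = 1.
d = 1 mod 4 (O_K = Z[(1+sqrt(d))/2]), so disc(K) = d = 249

249


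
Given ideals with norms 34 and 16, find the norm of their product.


N(IJ) = N(I) * N(J)
= 34 * 16
= 544

544


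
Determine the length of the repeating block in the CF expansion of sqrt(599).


Run the CF algorithm for sqrt(599).
a_0 = floor(sqrt(599)) = 24; set m_0=0, q_0=1.
Recurrence: m' = q*a - m,  q' = (d - m'^2)/q,  a' = floor((a_0 + m')/q').
  step 1: m=24, q=23, a=2
  step 2: m=22, q=5, a=9
  step 3: m=23, q=14, a=3
  step 4: m=19, q=17, a=2
  step 5: m=15, q=22, a=1
  step 6: m=7, q=25, a=1
  step 7: m=18, q=11, a=3
  step 8: m=15, q=34, a=1
  step 9: m=19, q=7, a=6
  step 10: m=23, q=10, a=4
  step 11: m=17, q=31, a=1
  step 12: m=14, q=13, a=2
  step 13: m=12, q=35, a=1
  step 14: m=23, q=2, a=23
  step 15: m=23, q=35, a=1
  step 16: m=12, q=13, a=2
  step 17: m=14, q=31, a=1
  step 18: m=17, q=10, a=4
  step 19: m=23, q=7, a=6
  step 20: m=19, q=34, a=1
  step 21: m=15, q=11, a=3
  step 22: m=18, q=25, a=1
  step 23: m=7, q=22, a=1
  step 24: m=15, q=17, a=2
  step 25: m=19, q=14, a=3
  step 26: m=23, q=5, a=9
  step 27: m=22, q=23, a=2
  step 28: m=24, q=1, a=48
a_28 = 2*a_0 = 48, so the period closes here.
sqrt(599) = [24; 2, 9, 3, 2, 1, 1, 3, 1, 6, 4, 1, 2, 1, 23, 1, 2, 1, 4, 6, 1, 3, 1, 1, 2, 3, 9, 2, 48]
Period length = 28

28


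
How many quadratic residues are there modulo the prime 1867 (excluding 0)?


For prime p, the number of non-zero quadratic residues is (p-1)/2.
= (1867-1)/2
= 933

933


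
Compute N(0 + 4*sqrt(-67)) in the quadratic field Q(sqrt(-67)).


N(a + b*sqrt(d)) = a^2 - d*b^2
= (0)^2 - (-67)*(4)^2
= 0 + 1072
= 1072

1072


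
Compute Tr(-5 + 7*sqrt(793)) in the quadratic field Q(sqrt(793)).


Tr(a + b*sqrt(d)) = (a + b*sqrt(d)) + (a - b*sqrt(d)) = 2a
= 2 * (-5)
= -10

-10


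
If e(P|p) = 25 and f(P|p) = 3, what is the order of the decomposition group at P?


|D_P| = e * f
= 25 * 3
= 75

75


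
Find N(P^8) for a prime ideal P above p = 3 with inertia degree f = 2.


N(P^a) = p^(a*f)
= 3^(8*2)
= 3^16
= 43046721

43046721


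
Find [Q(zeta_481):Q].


The degree equals Euler's totient phi(481).
481 = 13 * 37
phi(481) = 432

432


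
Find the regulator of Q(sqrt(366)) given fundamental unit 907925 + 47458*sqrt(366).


epsilon = 907925 + 47458*sqrt(366)
= 1.8158e+06
R = ln(1.8158e+06)
= 14.4121

14.4121


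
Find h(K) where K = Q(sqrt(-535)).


K = Q(sqrt(-535)). d mod 4 = 1, so D = disc(K) = d = -535
h(K) equals the number of primitive reduced positive-definite forms (a, b, c) = a*x^2 + b*x*y + c*y^2 with b^2 - 4ac = D,
where reduced means |b| <= a <= c, with b >= 0 whenever |b| = a or a = c, and primitive means gcd(a, b, c) = 1.
Reduced forces 3a^2 <= |D| = 535, so 1 <= a <= 13; b must have the parity of D, and c = (b^2 - D)/(4a) must be an integer >= a.
Enumerate a = 1..13, b in [-a, a]:
  a=1: (1, 1, 134)  [1]
  a=2: (2, -1, 67), (2, 1, 67)  [2]
  a=3: none
  a=4: (4, -3, 34), (4, 3, 34)  [2]
  a=5: (5, 5, 28)  [1]
  a=6: none
  a=7: (7, -5, 20), (7, 5, 20)  [2]
  a=8: (8, -3, 17), (8, 3, 17)  [2]
  a=9: none
  a=10: (10, -5, 14), (10, 5, 14)  [2]
  a=11: (11, -9, 14), (11, 9, 14)  [2]
  a=12..13: none
Total reduced forms: 1 + 2 + 2 + 1 + 2 + 2 + 2 + 2 = 14
h = 14

14


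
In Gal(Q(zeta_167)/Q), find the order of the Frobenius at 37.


The Frobenius at p in Gal(Q(zeta_n)/Q) = (Z/nZ)* is the class of p, so its order is ord_167(37), the smallest k >= 1 with 37^k = 1 mod 167.
n = 167 = 167, phi(167) = 166; the order divides phi(n).
Divisors of 166: 1, 2, 83, 166
Repeated squaring mod 167: 37^1 = 37, 37^2 = 33, 37^4 = 87, 37^8 = 54, 37^16 = 77, 37^32 = 84, 37^64 = 42, 37^128 = 94
Test divisors in increasing order:
  k=1: 37^1 = 37 mod 167
  k=2: 37^2 = 33 mod 167
  k=83: 37^83 = 42 * 77 * 33 * 37 = 166 mod 167
  k=166: 37^166 = 94 * 84 * 87 * 33 = 1 mod 167  <- first divisor giving 1
Order = 166

166


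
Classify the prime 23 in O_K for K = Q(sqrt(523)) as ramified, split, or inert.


K = Q(sqrt(523)). Since d mod 4 = 3, disc(K) = 2092.
Check p | disc: 2092 mod 23 = 22.
p does not divide disc. Compute Legendre symbol (d/p):
17^((23-1)/2) mod 23 = -1
(d/p) = -1, so p is inert: (p) stays prime with e=1, f=2, g=1.
Therefore p is inert.

inert


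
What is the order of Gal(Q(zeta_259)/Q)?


|Gal(Q(zeta_259)/Q)| = phi(259)
= 216

216


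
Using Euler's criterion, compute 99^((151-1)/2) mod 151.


p = 151 is prime and the exponent is (p-1)/2 = 75, so by Euler's criterion 99^75 = (99/151) = +1 or -1 mod 151.
Compute by square-and-multiply:
  75 = 64 + 8 + 2 + 1 (binary 1001011)
  Repeated squaring mod 151: 99^1 = 99, 99^2 = 137, 99^4 = 45, 99^8 = 62, 99^16 = 69, 99^32 = 80, 99^64 = 58
  99^75 = 99^64 * 99^8 * 99^2 * 99^1 = 58 * 62 * 137 * 99 mod 151
    58 * 62 = 3596 = 123 mod 151
    123 * 137 = 16851 = 90 mod 151
    90 * 99 = 8910 = 1 mod 151
  99^75 = 1 mod 151
Result 1: 99 is a quadratic residue mod 151.
99^75 mod 151 = 1

1
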